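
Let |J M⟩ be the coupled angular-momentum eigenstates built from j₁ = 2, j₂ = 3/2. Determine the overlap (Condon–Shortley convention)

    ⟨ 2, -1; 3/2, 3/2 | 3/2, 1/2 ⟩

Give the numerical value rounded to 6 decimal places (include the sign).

√[4·2!2!1!/6! · 1!3!3!0!2!1!] = √(8/5)
  +(−1)^2/∏(2,0,1,1,1,0)! = 1/2  (running 1/2)
⟨..|..⟩ = √(8/5)·(1/2) = +0.632456

+0.632456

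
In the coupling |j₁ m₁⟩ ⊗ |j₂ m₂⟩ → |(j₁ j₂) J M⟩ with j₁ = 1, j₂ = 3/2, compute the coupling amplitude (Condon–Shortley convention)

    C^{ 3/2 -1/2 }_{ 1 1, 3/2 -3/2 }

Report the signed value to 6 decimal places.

+√(2/5) = +0.632456

triangle: 1!*1!*2!/5! = 2/120
(j±m)!: 2!*0!*0!*3!*1!*2! = 24
prefactor² = (2J+1)*Δ*N² = 8/5
  k=0: +1/(0!*1!*0!*0!*1!*2!) = 1/2
Σ = 1/2  ⇒  CG² = 8/5*1/2² = 2/5
CG = +√(2/5) = +0.632456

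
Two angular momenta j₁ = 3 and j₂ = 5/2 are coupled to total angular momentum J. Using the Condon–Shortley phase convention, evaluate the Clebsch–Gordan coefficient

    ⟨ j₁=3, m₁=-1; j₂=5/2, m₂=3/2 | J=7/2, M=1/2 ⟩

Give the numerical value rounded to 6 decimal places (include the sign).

√[8·2!4!3!/10! · 2!4!4!1!4!3!] = √(18432/175)
  +(−1)^1/∏(1,1,3,3,1,0)! = -1/36  (running -1/36)
  +(−1)^2/∏(2,0,2,2,2,1)! = 1/16  (running 5/144)
⟨..|..⟩ = √(18432/175)·(5/144) = +0.356348

+0.356348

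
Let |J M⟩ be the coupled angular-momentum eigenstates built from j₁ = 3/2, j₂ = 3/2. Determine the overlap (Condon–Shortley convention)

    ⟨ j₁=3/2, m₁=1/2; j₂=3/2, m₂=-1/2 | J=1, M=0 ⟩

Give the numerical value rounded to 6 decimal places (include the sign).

j₁+j₂−J=2  J+j₁−j₂=1  J−j₁+j₂=1  j₁+j₂+J+1=5
(j₁±m₁, j₂±m₂, J±M) = (2,1,1,2,1,1)
P² = 1/5
sum k=0..1:
  [0] +1/2 = 1/2
  [1] −1/1 = -1
S = -1/2
C² = P²·S² = 1/20 ; C = -0.223607

-0.223607  (= −√(1/20))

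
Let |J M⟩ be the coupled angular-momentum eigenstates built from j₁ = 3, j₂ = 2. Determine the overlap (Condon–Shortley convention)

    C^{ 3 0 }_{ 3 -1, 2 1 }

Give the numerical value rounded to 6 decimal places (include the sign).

√[7·2!4!2!/9! · 2!4!3!1!3!3!] = √(96/5)
  +(−1)^1/∏(1,1,3,2,1,0)! = -1/12  (running -1/12)
  +(−1)^2/∏(2,0,2,1,2,1)! = 1/8  (running 1/24)
⟨..|..⟩ = √(96/5)·(1/24) = +0.182574

+0.182574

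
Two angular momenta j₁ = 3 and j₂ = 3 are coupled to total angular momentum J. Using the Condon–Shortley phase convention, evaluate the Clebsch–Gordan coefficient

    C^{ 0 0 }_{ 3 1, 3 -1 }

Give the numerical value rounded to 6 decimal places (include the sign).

+√(1/7) = +0.377964

j₁+j₂−J=6  J+j₁−j₂=0  J−j₁+j₂=0  j₁+j₂+J+1=7
(j₁±m₁, j₂±m₂, J±M) = (4,2,2,4,0,0)
P² = 2304/7
sum k=2..2:
  [2] +1/48 = 1/48
S = 1/48
C² = P²·S² = 1/7 ; C = +0.377964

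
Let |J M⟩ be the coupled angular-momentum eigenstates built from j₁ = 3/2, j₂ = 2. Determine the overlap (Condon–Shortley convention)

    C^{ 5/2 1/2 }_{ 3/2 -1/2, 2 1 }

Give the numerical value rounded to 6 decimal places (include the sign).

j₁+j₂−J=1  J+j₁−j₂=2  J−j₁+j₂=3  j₁+j₂+J+1=7
(j₁±m₁, j₂±m₂, J±M) = (1,2,3,1,3,2)
P² = 72/35
sum k=0..1:
  [0] +1/12 = 1/12
  [1] −1/2 = -1/2
S = -5/12
C² = P²·S² = 5/14 ; C = -0.597614

−√(5/14) ≈ -0.597614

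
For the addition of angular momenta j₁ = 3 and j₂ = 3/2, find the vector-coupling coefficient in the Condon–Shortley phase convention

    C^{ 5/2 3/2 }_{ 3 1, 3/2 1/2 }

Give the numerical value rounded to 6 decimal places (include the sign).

−√(7/20) ≈ -0.591608

√[6·2!4!1!/8! · 4!2!2!1!4!1!] = √(576/35)
  +(−1)^1/∏(1,1,1,1,3,0)! = -1/6  (running -1/6)
  +(−1)^2/∏(2,0,0,0,4,1)! = 1/48  (running -7/48)
⟨..|..⟩ = √(576/35)·(-7/48) = -0.591608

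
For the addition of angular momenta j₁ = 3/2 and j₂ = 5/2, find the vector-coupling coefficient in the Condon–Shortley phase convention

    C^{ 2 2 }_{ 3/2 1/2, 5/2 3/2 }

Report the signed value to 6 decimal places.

triangle: 2!·1!·3!/7! = 12/5040
(j±m)!: 2!·1!·4!·1!·4!·0! = 1152
prefactor² = (2J+1)·Δ·N² = 96/7
  k=1: −1/(1!·1!·0!·3!·1!·0!) = -1/6
Σ = -1/6  ⇒  CG² = 96/7·(-1/6)² = 8/21
CG = −√(8/21) = -0.617213

-0.617213  (= −√(8/21))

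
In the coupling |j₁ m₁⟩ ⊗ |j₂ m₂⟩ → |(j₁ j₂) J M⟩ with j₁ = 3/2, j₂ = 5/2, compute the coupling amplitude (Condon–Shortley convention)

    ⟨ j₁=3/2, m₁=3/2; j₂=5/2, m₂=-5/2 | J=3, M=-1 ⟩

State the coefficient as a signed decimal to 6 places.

j₁+j₂−J=1  J+j₁−j₂=2  J−j₁+j₂=4  j₁+j₂+J+1=8
(j₁±m₁, j₂±m₂, J±M) = (3,0,0,5,2,4)
P² = 288
sum k=0..0:
  [0] +1/48 = 1/48
S = 1/48
C² = P²·S² = 1/8 ; C = +0.353553

+0.353553  (= +√(1/8))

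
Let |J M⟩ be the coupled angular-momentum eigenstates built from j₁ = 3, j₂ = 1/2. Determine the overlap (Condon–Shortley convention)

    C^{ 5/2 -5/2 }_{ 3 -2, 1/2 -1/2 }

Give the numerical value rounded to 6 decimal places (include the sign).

triangle: 1!×5!×0!/7! = 120/5040
(j±m)!: 1!×5!×0!×1!×0!×5! = 14400
prefactor² = (2J+1)×Δ×N² = 14400/7
  k=0: +1/(0!×1!×5!×0!×0!×0!) = 1/120
Σ = 1/120  ⇒  CG² = 14400/7×1/120² = 1/7
CG = +√(1/7) = +0.377964

+0.377964  (= +√(1/7))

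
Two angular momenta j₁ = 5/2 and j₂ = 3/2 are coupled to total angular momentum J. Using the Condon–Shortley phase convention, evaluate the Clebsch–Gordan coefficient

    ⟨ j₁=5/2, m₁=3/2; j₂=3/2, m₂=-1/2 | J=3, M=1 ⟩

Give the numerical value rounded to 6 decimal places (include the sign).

+0.639010  (= +√(49/120))

√[7·1!4!2!/8! · 4!1!1!2!4!2!] = √(96/5)
  +(−1)^0/∏(0,1,1,1,3,1)! = 1/6  (running 1/6)
  +(−1)^1/∏(1,0,0,0,4,2)! = -1/48  (running 7/48)
⟨..|..⟩ = √(96/5)·(7/48) = +0.639010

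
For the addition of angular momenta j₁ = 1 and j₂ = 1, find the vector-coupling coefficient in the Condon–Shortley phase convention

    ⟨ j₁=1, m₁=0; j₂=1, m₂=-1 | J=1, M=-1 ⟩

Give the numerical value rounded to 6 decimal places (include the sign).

+√(1/2) = +0.707107

triangle: 1!*1!*1!/4! = 1/24
(j±m)!: 1!*1!*0!*2!*0!*2! = 4
prefactor² = (2J+1)*Δ*N² = 1/2
  k=0: +1/(0!*1!*1!*0!*0!*1!) = 1
Σ = 1  ⇒  CG² = 1/2*1² = 1/2
CG = +√(1/2) = +0.707107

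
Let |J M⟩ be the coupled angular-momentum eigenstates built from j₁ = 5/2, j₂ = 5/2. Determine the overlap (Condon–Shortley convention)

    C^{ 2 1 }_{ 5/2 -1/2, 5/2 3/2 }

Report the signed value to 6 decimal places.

+√(1/7) = +0.377964

triangle: 3!×2!×2!/8! = 24/40320
(j±m)!: 2!×3!×4!×1!×3!×1! = 1728
prefactor² = (2J+1)×Δ×N² = 36/7
  k=2: +1/(2!×1!×1!×2!×1!×0!) = 1/4
  k=3: −1/(3!×0!×0!×1!×2!×1!) = -1/12
Σ = 1/6  ⇒  CG² = 36/7×1/6² = 1/7
CG = +√(1/7) = +0.377964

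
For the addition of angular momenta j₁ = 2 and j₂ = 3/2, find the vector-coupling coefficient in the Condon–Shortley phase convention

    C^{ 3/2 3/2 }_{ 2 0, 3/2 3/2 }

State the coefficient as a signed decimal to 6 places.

+√(1/5) ≈ +0.447214

√[4·2!2!1!/6! · 2!2!3!0!3!0!] = √(16/5)
  +(−1)^2/∏(2,0,0,1,2,0)! = 1/4  (running 1/4)
⟨..|..⟩ = √(16/5)·(1/4) = +0.447214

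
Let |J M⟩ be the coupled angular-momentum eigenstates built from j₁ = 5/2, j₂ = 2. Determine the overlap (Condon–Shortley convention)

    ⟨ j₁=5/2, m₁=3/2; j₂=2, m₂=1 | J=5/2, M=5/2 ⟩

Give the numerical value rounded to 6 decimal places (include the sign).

triangle: 2!·3!·2!/8! = 24/40320
(j±m)!: 4!·1!·3!·1!·5!·0! = 17280
prefactor² = (2J+1)·Δ·N² = 432/7
  k=1: −1/(1!·1!·0!·2!·3!·0!) = -1/12
Σ = -1/12  ⇒  CG² = 432/7·(-1/12)² = 3/7
CG = −√(3/7) = -0.654654

-0.654654  (= −√(3/7))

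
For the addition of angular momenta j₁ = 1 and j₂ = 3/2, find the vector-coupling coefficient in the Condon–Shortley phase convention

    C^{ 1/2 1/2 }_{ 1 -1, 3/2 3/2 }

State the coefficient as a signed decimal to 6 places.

√[2·2!0!1!/4! · 0!2!3!0!1!0!] = √(2)
  +(−1)^2/∏(2,0,0,1,0,0)! = 1/2  (running 1/2)
⟨..|..⟩ = √(2)·(1/2) = +0.707107

+√(1/2) ≈ +0.707107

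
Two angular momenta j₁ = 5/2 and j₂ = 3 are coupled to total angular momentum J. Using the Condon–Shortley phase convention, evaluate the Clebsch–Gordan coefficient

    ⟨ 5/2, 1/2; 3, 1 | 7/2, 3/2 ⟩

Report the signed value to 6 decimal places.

j₁+j₂−J=2  J+j₁−j₂=3  J−j₁+j₂=4  j₁+j₂+J+1=10
(j₁±m₁, j₂±m₂, J±M) = (3,2,4,2,5,2)
P² = 3072/35
sum k=0..2:
  [0] +1/96 = 1/96
  [1] −1/12 = -1/12
  [2] +1/48 = 1/48
S = -5/96
C² = P²·S² = 5/21 ; C = -0.487950

-0.487950  (= −√(5/21))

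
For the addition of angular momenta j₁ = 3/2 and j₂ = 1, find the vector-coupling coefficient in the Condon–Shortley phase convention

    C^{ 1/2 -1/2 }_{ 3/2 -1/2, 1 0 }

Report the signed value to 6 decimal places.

−√(1/3) = -0.577350

√[2·2!1!0!/4! · 1!2!1!1!0!1!] = √(1/3)
  +(−1)^1/∏(1,1,1,0,0,0)! = -1  (running -1)
⟨..|..⟩ = √(1/3)·(-1) = -0.577350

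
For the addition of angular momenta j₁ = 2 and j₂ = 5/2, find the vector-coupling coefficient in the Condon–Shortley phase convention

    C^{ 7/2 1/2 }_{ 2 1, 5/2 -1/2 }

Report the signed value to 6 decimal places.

+0.557773

triangle: 1!·3!·4!/9! = 144/362880
(j±m)!: 3!·1!·2!·3!·4!·3! = 10368
prefactor² = (2J+1)·Δ·N² = 1152/35
  k=0: +1/(0!·1!·1!·2!·2!·2!) = 1/8
  k=1: −1/(1!·0!·0!·1!·3!·3!) = -1/36
Σ = 7/72  ⇒  CG² = 1152/35·7/72² = 14/45
CG = +√(14/45) = +0.557773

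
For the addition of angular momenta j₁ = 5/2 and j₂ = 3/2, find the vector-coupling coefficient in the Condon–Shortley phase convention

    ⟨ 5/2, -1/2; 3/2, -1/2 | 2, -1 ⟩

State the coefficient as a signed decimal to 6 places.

triangle: 2!·3!·1!/7! = 12/5040
(j±m)!: 2!·3!·1!·2!·1!·3! = 144
prefactor² = (2J+1)·Δ·N² = 12/7
  k=0: +1/(0!·2!·3!·1!·0!·0!) = 1/12
  k=1: −1/(1!·1!·2!·0!·1!·1!) = -1/2
Σ = -5/12  ⇒  CG² = 12/7·(-5/12)² = 25/84
CG = −√(25/84) = -0.545545

−√(25/84) = -0.545545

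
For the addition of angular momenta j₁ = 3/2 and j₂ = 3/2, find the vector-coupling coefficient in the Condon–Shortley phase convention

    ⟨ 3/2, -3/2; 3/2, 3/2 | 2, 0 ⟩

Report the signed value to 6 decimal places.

−√(1/4) = -0.500000

√[5·1!2!2!/6! · 0!3!3!0!2!2!] = √(4)
  +(−1)^1/∏(1,0,2,2,0,0)! = -1/4  (running -1/4)
⟨..|..⟩ = √(4)·(-1/4) = -0.500000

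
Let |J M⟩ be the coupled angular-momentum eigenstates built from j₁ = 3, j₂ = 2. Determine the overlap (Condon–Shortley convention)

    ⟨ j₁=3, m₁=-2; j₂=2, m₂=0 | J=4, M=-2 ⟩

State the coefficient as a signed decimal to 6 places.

j₁+j₂−J=1  J+j₁−j₂=5  J−j₁+j₂=3  j₁+j₂+J+1=10
(j₁±m₁, j₂±m₂, J±M) = (1,5,2,2,2,6)
P² = 8640/7
sum k=0..1:
  [0] +1/240 = 1/240
  [1] −1/48 = -1/48
S = -1/60
C² = P²·S² = 12/35 ; C = -0.585540

-0.585540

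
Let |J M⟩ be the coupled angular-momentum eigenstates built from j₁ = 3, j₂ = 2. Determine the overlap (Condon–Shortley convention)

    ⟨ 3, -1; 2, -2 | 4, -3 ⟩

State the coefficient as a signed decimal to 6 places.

+0.707107  (= +√(1/2))

j₁+j₂−J=1  J+j₁−j₂=5  J−j₁+j₂=3  j₁+j₂+J+1=10
(j₁±m₁, j₂±m₂, J±M) = (2,4,0,4,1,7)
P² = 10368
sum k=0..0:
  [0] +1/144 = 1/144
S = 1/144
C² = P²·S² = 1/2 ; C = +0.707107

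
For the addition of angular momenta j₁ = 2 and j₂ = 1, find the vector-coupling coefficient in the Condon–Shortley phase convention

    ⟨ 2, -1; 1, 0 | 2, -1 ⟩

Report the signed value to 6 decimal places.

√[5·1!3!1!/6! · 1!3!1!1!1!3!] = √(3/2)
  +(−1)^0/∏(0,1,3,1,0,0)! = 1/6  (running 1/6)
  +(−1)^1/∏(1,0,2,0,1,1)! = -1/2  (running -1/3)
⟨..|..⟩ = √(3/2)·(-1/3) = -0.408248

−√(1/6) = -0.408248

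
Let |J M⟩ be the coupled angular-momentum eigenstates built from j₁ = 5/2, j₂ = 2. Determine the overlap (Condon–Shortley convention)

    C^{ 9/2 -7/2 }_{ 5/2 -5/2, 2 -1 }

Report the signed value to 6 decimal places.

triangle: 0!·5!·4!/10! = 2880/3628800
(j±m)!: 0!·5!·1!·3!·1!·8! = 29030400
prefactor² = (2J+1)·Δ·N² = 230400
  k=0: +1/(0!·0!·5!·1!·0!·3!) = 1/720
Σ = 1/720  ⇒  CG² = 230400·1/720² = 4/9
CG = +√(4/9) = +0.666667

+√(4/9) = +0.666667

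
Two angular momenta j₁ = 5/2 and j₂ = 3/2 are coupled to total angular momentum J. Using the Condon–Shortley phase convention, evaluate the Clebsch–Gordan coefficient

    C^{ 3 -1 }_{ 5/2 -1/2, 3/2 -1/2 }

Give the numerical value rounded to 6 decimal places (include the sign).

j₁+j₂−J=1  J+j₁−j₂=4  J−j₁+j₂=2  j₁+j₂+J+1=8
(j₁±m₁, j₂±m₂, J±M) = (2,3,1,2,2,4)
P² = 48/5
sum k=0..1:
  [0] +1/6 = 1/6
  [1] −1/8 = -1/8
S = 1/24
C² = P²·S² = 1/60 ; C = +0.129099

+√(1/60) = +0.129099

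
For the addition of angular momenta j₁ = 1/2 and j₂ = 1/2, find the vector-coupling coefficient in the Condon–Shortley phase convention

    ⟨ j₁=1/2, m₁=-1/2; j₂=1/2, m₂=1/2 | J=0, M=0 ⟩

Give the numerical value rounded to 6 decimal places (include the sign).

-0.707107  (= −√(1/2))

√[1·1!0!0!/2! · 0!1!1!0!0!0!] = √(1/2)
  +(−1)^1/∏(1,0,0,0,0,0)! = -1  (running -1)
⟨..|..⟩ = √(1/2)·(-1) = -0.707107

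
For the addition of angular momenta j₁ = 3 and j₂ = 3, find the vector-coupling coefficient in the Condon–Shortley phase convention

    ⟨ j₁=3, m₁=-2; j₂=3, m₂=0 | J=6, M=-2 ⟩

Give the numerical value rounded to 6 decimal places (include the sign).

√[13·0!6!6!/13! · 1!5!3!3!4!8!] = √(49766400/11)
  +(−1)^0/∏(0,0,5,3,1,3)! = 1/4320  (running 1/4320)
⟨..|..⟩ = √(49766400/11)·(1/4320) = +0.492366

+√(8/33) = +0.492366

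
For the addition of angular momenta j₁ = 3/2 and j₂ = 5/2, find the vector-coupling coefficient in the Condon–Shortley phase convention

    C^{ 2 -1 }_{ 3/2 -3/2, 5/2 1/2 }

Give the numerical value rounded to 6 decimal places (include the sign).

j₁+j₂−J=2  J+j₁−j₂=1  J−j₁+j₂=3  j₁+j₂+J+1=7
(j₁±m₁, j₂±m₂, J±M) = (0,3,3,2,1,3)
P² = 36/7
sum k=2..2:
  [2] +1/4 = 1/4
S = 1/4
C² = P²·S² = 9/28 ; C = +0.566947

+0.566947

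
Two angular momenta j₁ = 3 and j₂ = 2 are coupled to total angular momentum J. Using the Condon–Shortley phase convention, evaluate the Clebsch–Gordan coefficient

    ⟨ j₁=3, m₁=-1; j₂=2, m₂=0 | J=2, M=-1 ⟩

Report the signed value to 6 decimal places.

j₁+j₂−J=3  J+j₁−j₂=3  J−j₁+j₂=1  j₁+j₂+J+1=8
(j₁±m₁, j₂±m₂, J±M) = (2,4,2,2,1,3)
P² = 36/7
sum k=1..2:
  [1] −1/12 = -1/12
  [2] +1/4 = 1/4
S = 1/6
C² = P²·S² = 1/7 ; C = +0.377964

+√(1/7) ≈ +0.377964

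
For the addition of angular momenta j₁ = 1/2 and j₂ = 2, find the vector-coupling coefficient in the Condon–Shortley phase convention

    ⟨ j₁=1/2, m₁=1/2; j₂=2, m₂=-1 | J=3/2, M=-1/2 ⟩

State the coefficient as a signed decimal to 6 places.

j₁+j₂−J=1  J+j₁−j₂=0  J−j₁+j₂=3  j₁+j₂+J+1=5
(j₁±m₁, j₂±m₂, J±M) = (1,0,1,3,1,2)
P² = 12/5
sum k=0..0:
  [0] +1/2 = 1/2
S = 1/2
C² = P²·S² = 3/5 ; C = +0.774597

+√(3/5) ≈ +0.774597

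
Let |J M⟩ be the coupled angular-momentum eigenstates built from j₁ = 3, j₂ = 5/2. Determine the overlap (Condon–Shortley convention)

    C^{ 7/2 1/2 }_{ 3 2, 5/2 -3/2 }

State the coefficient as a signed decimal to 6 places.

triangle: 2!×4!×3!/10! = 288/3628800
(j±m)!: 5!×1!×1!×4!×4!×3! = 414720
prefactor² = (2J+1)×Δ×N² = 9216/35
  k=0: +1/(0!×2!×1!×1!×3!×2!) = 1/24
  k=1: −1/(1!×1!×0!×0!×4!×3!) = -1/144
Σ = 5/144  ⇒  CG² = 9216/35×5/144² = 20/63
CG = +√(20/63) = +0.563436

+0.563436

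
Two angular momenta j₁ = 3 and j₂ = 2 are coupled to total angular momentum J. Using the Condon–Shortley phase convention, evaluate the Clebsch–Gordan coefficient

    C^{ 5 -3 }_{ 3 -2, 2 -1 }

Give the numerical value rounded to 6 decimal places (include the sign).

+0.730297  (= +√(8/15))

√[11·0!6!4!/11! · 1!5!1!3!2!8!] = √(276480)
  +(−1)^0/∏(0,0,5,1,1,3)! = 1/720  (running 1/720)
⟨..|..⟩ = √(276480)·(1/720) = +0.730297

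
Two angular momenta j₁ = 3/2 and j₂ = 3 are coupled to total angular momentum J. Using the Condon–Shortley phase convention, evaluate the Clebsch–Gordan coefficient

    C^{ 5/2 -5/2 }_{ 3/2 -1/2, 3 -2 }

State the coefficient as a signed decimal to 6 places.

−√(5/14) = -0.597614

triangle: 2!·1!·4!/8! = 48/40320
(j±m)!: 1!·2!·1!·5!·0!·5! = 28800
prefactor² = (2J+1)·Δ·N² = 1440/7
  k=1: −1/(1!·1!·1!·0!·0!·4!) = -1/24
Σ = -1/24  ⇒  CG² = 1440/7·(-1/24)² = 5/14
CG = −√(5/14) = -0.597614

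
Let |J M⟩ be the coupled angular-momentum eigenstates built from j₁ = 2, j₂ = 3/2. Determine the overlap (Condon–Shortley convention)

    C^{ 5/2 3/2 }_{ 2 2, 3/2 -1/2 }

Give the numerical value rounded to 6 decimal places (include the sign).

j₁+j₂−J=1  J+j₁−j₂=3  J−j₁+j₂=2  j₁+j₂+J+1=7
(j₁±m₁, j₂±m₂, J±M) = (4,0,1,2,4,1)
P² = 576/35
sum k=0..0:
  [0] +1/6 = 1/6
S = 1/6
C² = P²·S² = 16/35 ; C = +0.676123

+0.676123  (= +√(16/35))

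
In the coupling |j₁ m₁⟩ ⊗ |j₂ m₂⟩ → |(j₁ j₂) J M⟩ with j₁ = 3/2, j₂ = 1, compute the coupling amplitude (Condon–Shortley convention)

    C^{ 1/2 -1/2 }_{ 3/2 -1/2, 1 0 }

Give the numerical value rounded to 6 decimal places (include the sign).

√[2·2!1!0!/4! · 1!2!1!1!0!1!] = √(1/3)
  +(−1)^1/∏(1,1,1,0,0,0)! = -1  (running -1)
⟨..|..⟩ = √(1/3)·(-1) = -0.577350

−√(1/3) = -0.577350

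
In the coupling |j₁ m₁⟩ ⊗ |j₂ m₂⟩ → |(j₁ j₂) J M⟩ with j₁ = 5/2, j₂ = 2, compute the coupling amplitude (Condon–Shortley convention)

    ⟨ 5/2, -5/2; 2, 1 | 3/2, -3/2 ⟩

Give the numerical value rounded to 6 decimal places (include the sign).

-0.534522

j₁+j₂−J=3  J+j₁−j₂=2  J−j₁+j₂=1  j₁+j₂+J+1=7
(j₁±m₁, j₂±m₂, J±M) = (0,5,3,1,0,3)
P² = 288/7
sum k=3..3:
  [3] −1/12 = -1/12
S = -1/12
C² = P²·S² = 2/7 ; C = -0.534522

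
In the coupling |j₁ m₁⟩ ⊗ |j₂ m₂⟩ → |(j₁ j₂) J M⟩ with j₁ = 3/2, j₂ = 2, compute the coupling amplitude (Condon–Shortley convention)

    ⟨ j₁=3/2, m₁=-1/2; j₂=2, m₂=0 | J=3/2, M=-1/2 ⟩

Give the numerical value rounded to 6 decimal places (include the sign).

−√(1/5) ≈ -0.447214

j₁+j₂−J=2  J+j₁−j₂=1  J−j₁+j₂=2  j₁+j₂+J+1=6
(j₁±m₁, j₂±m₂, J±M) = (1,2,2,2,1,2)
P² = 16/45
sum k=1..2:
  [1] −1/1 = -1
  [2] +1/4 = 1/4
S = -3/4
C² = P²·S² = 1/5 ; C = -0.447214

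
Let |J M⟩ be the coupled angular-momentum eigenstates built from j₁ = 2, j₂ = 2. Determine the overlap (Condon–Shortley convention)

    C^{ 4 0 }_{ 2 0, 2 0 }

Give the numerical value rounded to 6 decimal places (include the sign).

+0.717137  (= +√(18/35))

triangle: 0!·4!·4!/9! = 576/362880
(j±m)!: 2!·2!·2!·2!·4!·4! = 9216
prefactor² = (2J+1)·Δ·N² = 4608/35
  k=0: +1/(0!·0!·2!·2!·2!·2!) = 1/16
Σ = 1/16  ⇒  CG² = 4608/35·1/16² = 18/35
CG = +√(18/35) = +0.717137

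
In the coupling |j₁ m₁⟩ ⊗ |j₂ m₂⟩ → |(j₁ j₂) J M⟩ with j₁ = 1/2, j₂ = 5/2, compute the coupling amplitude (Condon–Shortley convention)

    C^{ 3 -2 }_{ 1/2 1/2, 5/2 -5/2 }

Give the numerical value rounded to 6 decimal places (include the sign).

√[7·0!1!5!/7! · 1!0!0!5!1!5!] = √(2400)
  +(−1)^0/∏(0,0,0,0,1,5)! = 1/120  (running 1/120)
⟨..|..⟩ = √(2400)·(1/120) = +0.408248

+0.408248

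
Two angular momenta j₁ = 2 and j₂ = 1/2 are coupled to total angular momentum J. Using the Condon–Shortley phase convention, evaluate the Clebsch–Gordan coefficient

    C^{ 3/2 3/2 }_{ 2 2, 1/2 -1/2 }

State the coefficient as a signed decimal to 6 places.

√[4·1!3!0!/5! · 4!0!0!1!3!0!] = √(144/5)
  +(−1)^0/∏(0,1,0,0,3,0)! = 1/6  (running 1/6)
⟨..|..⟩ = √(144/5)·(1/6) = +0.894427

+√(4/5) ≈ +0.894427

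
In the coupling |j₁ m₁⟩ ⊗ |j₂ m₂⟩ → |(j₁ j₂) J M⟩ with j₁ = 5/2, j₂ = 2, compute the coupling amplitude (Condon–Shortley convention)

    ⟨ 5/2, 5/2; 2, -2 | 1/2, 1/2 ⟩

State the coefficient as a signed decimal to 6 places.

triangle: 4!·1!·0!/6! = 24/720
(j±m)!: 5!·0!·0!·4!·1!·0! = 2880
prefactor² = (2J+1)·Δ·N² = 192
  k=0: +1/(0!·4!·0!·0!·1!·0!) = 1/24
Σ = 1/24  ⇒  CG² = 192·1/24² = 1/3
CG = +√(1/3) = +0.577350

+√(1/3) = +0.577350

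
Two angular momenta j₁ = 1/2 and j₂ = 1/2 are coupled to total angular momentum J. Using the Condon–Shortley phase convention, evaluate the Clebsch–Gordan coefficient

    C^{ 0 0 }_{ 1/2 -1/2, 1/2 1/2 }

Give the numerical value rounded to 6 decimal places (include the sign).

−√(1/2) ≈ -0.707107

√[1·1!0!0!/2! · 0!1!1!0!0!0!] = √(1/2)
  +(−1)^1/∏(1,0,0,0,0,0)! = -1  (running -1)
⟨..|..⟩ = √(1/2)·(-1) = -0.707107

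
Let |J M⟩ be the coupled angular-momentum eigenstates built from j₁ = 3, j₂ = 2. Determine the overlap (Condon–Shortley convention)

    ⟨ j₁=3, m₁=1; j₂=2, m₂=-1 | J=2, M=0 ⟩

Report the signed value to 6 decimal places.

−√(1/7) ≈ -0.377964

j₁+j₂−J=3  J+j₁−j₂=3  J−j₁+j₂=1  j₁+j₂+J+1=8
(j₁±m₁, j₂±m₂, J±M) = (4,2,1,3,2,2)
P² = 36/7
sum k=0..1:
  [0] +1/12 = 1/12
  [1] −1/4 = -1/4
S = -1/6
C² = P²·S² = 1/7 ; C = -0.377964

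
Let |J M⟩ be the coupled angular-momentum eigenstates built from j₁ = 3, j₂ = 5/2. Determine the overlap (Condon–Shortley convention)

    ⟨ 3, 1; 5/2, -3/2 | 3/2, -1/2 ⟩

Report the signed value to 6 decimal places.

-0.483046  (= −√(7/30))

triangle: 4!·2!·1!/8! = 48/40320
(j±m)!: 4!·2!·1!·4!·1!·2! = 2304
prefactor² = (2J+1)·Δ·N² = 384/35
  k=0: +1/(0!·4!·2!·1!·0!·0!) = 1/48
  k=1: −1/(1!·3!·1!·0!·1!·1!) = -1/6
Σ = -7/48  ⇒  CG² = 384/35·(-7/48)² = 7/30
CG = −√(7/30) = -0.483046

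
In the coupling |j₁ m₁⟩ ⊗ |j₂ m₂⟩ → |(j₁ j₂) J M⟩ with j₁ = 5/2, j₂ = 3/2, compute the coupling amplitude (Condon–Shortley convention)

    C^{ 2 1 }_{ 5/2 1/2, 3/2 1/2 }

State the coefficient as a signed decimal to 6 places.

j₁+j₂−J=2  J+j₁−j₂=3  J−j₁+j₂=1  j₁+j₂+J+1=7
(j₁±m₁, j₂±m₂, J±M) = (3,2,2,1,3,1)
P² = 12/7
sum k=1..2:
  [1] −1/2 = -1/2
  [2] +1/12 = 1/12
S = -5/12
C² = P²·S² = 25/84 ; C = -0.545545

-0.545545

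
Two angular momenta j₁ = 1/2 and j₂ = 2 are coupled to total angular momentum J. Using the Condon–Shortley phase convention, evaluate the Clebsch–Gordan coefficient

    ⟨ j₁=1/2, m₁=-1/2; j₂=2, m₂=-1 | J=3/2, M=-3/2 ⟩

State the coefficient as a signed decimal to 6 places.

−√(1/5) ≈ -0.447214

j₁+j₂−J=1  J+j₁−j₂=0  J−j₁+j₂=3  j₁+j₂+J+1=5
(j₁±m₁, j₂±m₂, J±M) = (0,1,1,3,0,3)
P² = 36/5
sum k=1..1:
  [1] −1/6 = -1/6
S = -1/6
C² = P²·S² = 1/5 ; C = -0.447214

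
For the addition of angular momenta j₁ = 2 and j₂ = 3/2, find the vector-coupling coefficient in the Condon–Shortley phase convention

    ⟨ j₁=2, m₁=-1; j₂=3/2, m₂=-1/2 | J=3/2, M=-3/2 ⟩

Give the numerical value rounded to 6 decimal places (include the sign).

√[4·2!2!1!/6! · 1!3!1!2!0!3!] = √(8/5)
  +(−1)^1/∏(1,1,2,0,0,1)! = -1/2  (running -1/2)
⟨..|..⟩ = √(8/5)·(-1/2) = -0.632456

−√(2/5) = -0.632456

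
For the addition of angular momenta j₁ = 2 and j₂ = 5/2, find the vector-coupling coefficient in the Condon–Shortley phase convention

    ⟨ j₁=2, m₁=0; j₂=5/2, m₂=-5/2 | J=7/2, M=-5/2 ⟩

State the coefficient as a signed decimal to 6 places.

j₁+j₂−J=1  J+j₁−j₂=3  J−j₁+j₂=4  j₁+j₂+J+1=9
(j₁±m₁, j₂±m₂, J±M) = (2,2,0,5,1,6)
P² = 7680/7
sum k=0..0:
  [0] +1/48 = 1/48
S = 1/48
C² = P²·S² = 10/21 ; C = +0.690066

+√(10/21) = +0.690066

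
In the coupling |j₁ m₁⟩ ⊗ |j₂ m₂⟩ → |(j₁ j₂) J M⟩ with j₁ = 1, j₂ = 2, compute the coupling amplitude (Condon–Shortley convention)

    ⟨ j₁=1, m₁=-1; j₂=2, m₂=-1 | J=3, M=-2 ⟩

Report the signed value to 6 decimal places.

√[7·0!2!4!/7! · 0!2!1!3!1!5!] = √(96)
  +(−1)^0/∏(0,0,2,1,0,3)! = 1/12  (running 1/12)
⟨..|..⟩ = √(96)·(1/12) = +0.816497

+√(2/3) = +0.816497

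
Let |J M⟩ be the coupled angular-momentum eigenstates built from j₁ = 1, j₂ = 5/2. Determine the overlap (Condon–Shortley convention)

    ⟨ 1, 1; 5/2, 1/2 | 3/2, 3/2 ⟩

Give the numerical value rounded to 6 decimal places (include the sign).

+√(1/15) = +0.258199

triangle: 2!·0!·3!/6! = 12/720
(j±m)!: 2!·0!·3!·2!·3!·0! = 144
prefactor² = (2J+1)·Δ·N² = 48/5
  k=0: +1/(0!·2!·0!·3!·0!·0!) = 1/12
Σ = 1/12  ⇒  CG² = 48/5·1/12² = 1/15
CG = +√(1/15) = +0.258199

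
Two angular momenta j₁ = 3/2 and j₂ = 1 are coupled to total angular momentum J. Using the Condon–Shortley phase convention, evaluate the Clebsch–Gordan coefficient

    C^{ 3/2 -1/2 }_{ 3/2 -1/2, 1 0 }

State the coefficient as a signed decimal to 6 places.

-0.258199

j₁+j₂−J=1  J+j₁−j₂=2  J−j₁+j₂=1  j₁+j₂+J+1=5
(j₁±m₁, j₂±m₂, J±M) = (1,2,1,1,1,2)
P² = 4/15
sum k=0..1:
  [0] +1/2 = 1/2
  [1] −1/1 = -1
S = -1/2
C² = P²·S² = 1/15 ; C = -0.258199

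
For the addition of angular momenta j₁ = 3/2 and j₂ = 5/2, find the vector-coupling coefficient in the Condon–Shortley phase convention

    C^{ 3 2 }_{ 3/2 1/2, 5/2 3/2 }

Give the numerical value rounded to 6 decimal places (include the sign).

−√(1/12) ≈ -0.288675

√[7·1!2!4!/8! · 2!1!4!1!5!1!] = √(48)
  +(−1)^0/∏(0,1,1,4,1,0)! = 1/24  (running 1/24)
  +(−1)^1/∏(1,0,0,3,2,1)! = -1/12  (running -1/24)
⟨..|..⟩ = √(48)·(-1/24) = -0.288675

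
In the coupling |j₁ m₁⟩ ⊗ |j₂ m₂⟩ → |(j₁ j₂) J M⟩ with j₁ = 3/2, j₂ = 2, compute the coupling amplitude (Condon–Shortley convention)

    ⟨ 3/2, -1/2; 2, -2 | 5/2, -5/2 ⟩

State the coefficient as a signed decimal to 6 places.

+0.755929  (= +√(4/7))

j₁+j₂−J=1  J+j₁−j₂=2  J−j₁+j₂=3  j₁+j₂+J+1=7
(j₁±m₁, j₂±m₂, J±M) = (1,2,0,4,0,5)
P² = 576/7
sum k=0..0:
  [0] +1/12 = 1/12
S = 1/12
C² = P²·S² = 4/7 ; C = +0.755929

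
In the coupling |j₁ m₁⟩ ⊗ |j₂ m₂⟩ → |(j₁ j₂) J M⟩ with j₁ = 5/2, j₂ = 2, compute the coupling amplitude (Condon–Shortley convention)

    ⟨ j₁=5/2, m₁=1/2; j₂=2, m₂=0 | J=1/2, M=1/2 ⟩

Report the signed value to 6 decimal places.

√[2·4!1!0!/6! · 3!2!2!2!1!0!] = √(16/5)
  +(−1)^2/∏(2,2,0,0,1,0)! = 1/4  (running 1/4)
⟨..|..⟩ = √(16/5)·(1/4) = +0.447214

+√(1/5) = +0.447214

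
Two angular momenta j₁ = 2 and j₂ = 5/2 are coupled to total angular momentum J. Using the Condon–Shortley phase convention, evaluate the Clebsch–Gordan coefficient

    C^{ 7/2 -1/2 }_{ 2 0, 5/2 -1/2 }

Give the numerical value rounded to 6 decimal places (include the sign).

√[8·1!3!4!/9! · 2!2!2!3!3!4!] = √(768/35)
  +(−1)^0/∏(0,1,2,2,1,2)! = 1/8  (running 1/8)
  +(−1)^1/∏(1,0,1,1,2,3)! = -1/12  (running 1/24)
⟨..|..⟩ = √(768/35)·(1/24) = +0.195180

+0.195180  (= +√(4/105))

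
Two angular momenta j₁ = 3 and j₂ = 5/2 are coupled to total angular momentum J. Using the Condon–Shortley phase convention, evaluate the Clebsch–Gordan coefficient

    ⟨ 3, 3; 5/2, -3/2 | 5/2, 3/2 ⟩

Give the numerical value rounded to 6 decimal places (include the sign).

triangle: 3!·3!·2!/9! = 72/362880
(j±m)!: 6!·0!·1!·4!·4!·1! = 414720
prefactor² = (2J+1)·Δ·N² = 3456/7
  k=0: +1/(0!·3!·0!·1!·3!·1!) = 1/36
Σ = 1/36  ⇒  CG² = 3456/7·1/36² = 8/21
CG = +√(8/21) = +0.617213

+0.617213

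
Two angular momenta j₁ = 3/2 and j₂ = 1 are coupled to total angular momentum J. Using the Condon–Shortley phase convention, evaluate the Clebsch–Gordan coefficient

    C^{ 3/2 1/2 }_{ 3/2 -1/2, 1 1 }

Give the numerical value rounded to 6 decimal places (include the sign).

j₁+j₂−J=1  J+j₁−j₂=2  J−j₁+j₂=1  j₁+j₂+J+1=5
(j₁±m₁, j₂±m₂, J±M) = (1,2,2,0,2,1)
P² = 8/15
sum k=1..1:
  [1] −1/1 = -1
S = -1
C² = P²·S² = 8/15 ; C = -0.730297

−√(8/15) ≈ -0.730297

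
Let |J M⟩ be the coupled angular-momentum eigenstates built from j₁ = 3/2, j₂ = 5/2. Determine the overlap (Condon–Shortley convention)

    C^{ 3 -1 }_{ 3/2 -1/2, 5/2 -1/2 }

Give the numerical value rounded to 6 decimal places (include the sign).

j₁+j₂−J=1  J+j₁−j₂=2  J−j₁+j₂=4  j₁+j₂+J+1=8
(j₁±m₁, j₂±m₂, J±M) = (1,2,2,3,2,4)
P² = 48/5
sum k=0..1:
  [0] +1/8 = 1/8
  [1] −1/6 = -1/6
S = -1/24
C² = P²·S² = 1/60 ; C = -0.129099

−√(1/60) ≈ -0.129099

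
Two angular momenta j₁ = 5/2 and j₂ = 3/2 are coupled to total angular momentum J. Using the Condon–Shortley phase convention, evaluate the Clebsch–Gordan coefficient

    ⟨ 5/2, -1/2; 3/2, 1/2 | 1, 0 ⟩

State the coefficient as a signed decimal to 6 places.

j₁+j₂−J=3  J+j₁−j₂=2  J−j₁+j₂=0  j₁+j₂+J+1=6
(j₁±m₁, j₂±m₂, J±M) = (2,3,2,1,1,1)
P² = 6/5
sum k=2..2:
  [2] +1/2 = 1/2
S = 1/2
C² = P²·S² = 3/10 ; C = +0.547723

+0.547723  (= +√(3/10))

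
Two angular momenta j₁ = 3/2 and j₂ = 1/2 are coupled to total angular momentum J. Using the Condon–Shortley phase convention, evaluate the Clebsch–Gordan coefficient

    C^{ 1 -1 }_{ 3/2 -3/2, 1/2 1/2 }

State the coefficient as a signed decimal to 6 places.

√[3·1!2!0!/4! · 0!3!1!0!0!2!] = √(3)
  +(−1)^1/∏(1,0,2,0,0,0)! = -1/2  (running -1/2)
⟨..|..⟩ = √(3)·(-1/2) = -0.866025

-0.866025  (= −√(3/4))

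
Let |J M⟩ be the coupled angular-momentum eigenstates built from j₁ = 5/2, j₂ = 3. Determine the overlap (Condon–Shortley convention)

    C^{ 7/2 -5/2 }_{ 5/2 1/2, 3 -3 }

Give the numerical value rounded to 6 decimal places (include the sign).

triangle: 2!·3!·4!/10! = 288/3628800
(j±m)!: 3!·2!·0!·6!·1!·6! = 6220800
prefactor² = (2J+1)·Δ·N² = 27648/7
  k=0: +1/(0!·2!·2!·0!·1!·4!) = 1/96
Σ = 1/96  ⇒  CG² = 27648/7·1/96² = 3/7
CG = +√(3/7) = +0.654654

+0.654654  (= +√(3/7))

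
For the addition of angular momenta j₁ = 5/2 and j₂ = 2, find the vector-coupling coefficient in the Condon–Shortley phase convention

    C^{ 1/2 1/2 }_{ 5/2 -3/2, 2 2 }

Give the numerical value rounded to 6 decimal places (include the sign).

j₁+j₂−J=4  J+j₁−j₂=1  J−j₁+j₂=0  j₁+j₂+J+1=6
(j₁±m₁, j₂±m₂, J±M) = (1,4,4,0,1,0)
P² = 192/5
sum k=4..4:
  [4] +1/24 = 1/24
S = 1/24
C² = P²·S² = 1/15 ; C = +0.258199

+√(1/15) = +0.258199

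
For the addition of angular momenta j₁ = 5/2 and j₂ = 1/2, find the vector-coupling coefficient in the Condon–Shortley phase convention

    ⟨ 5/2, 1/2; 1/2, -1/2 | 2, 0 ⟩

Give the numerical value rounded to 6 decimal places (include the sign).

+√(1/2) ≈ +0.707107

j₁+j₂−J=1  J+j₁−j₂=4  J−j₁+j₂=0  j₁+j₂+J+1=6
(j₁±m₁, j₂±m₂, J±M) = (3,2,0,1,2,2)
P² = 8
sum k=0..0:
  [0] +1/4 = 1/4
S = 1/4
C² = P²·S² = 1/2 ; C = +0.707107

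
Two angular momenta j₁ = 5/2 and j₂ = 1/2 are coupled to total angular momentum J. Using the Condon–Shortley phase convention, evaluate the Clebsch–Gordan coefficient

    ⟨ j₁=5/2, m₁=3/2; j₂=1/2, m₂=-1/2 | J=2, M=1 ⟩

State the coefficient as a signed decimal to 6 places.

+0.816497

j₁+j₂−J=1  J+j₁−j₂=4  J−j₁+j₂=0  j₁+j₂+J+1=6
(j₁±m₁, j₂±m₂, J±M) = (4,1,0,1,3,1)
P² = 24
sum k=0..0:
  [0] +1/6 = 1/6
S = 1/6
C² = P²·S² = 2/3 ; C = +0.816497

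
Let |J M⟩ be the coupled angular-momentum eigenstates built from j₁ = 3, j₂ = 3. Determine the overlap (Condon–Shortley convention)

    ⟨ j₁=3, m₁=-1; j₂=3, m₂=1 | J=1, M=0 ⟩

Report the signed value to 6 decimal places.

√[3·5!1!1!/8! · 2!4!4!2!1!1!] = √(144/7)
  +(−1)^3/∏(3,2,1,1,0,0)! = -1/12  (running -1/12)
  +(−1)^4/∏(4,1,0,0,1,1)! = 1/24  (running -1/24)
⟨..|..⟩ = √(144/7)·(-1/24) = -0.188982

-0.188982  (= −√(1/28))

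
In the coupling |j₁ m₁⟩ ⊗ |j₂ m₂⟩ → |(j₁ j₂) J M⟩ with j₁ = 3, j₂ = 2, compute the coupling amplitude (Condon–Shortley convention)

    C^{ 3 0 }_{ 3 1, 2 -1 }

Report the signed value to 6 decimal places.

+0.182574  (= +√(1/30))

j₁+j₂−J=2  J+j₁−j₂=4  J−j₁+j₂=2  j₁+j₂+J+1=9
(j₁±m₁, j₂±m₂, J±M) = (4,2,1,3,3,3)
P² = 96/5
sum k=0..1:
  [0] +1/8 = 1/8
  [1] −1/12 = -1/12
S = 1/24
C² = P²·S² = 1/30 ; C = +0.182574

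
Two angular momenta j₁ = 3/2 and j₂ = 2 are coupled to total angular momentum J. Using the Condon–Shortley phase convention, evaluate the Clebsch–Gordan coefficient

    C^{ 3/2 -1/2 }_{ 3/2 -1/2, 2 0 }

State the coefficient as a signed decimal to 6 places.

j₁+j₂−J=2  J+j₁−j₂=1  J−j₁+j₂=2  j₁+j₂+J+1=6
(j₁±m₁, j₂±m₂, J±M) = (1,2,2,2,1,2)
P² = 16/45
sum k=1..2:
  [1] −1/1 = -1
  [2] +1/4 = 1/4
S = -3/4
C² = P²·S² = 1/5 ; C = -0.447214

−√(1/5) ≈ -0.447214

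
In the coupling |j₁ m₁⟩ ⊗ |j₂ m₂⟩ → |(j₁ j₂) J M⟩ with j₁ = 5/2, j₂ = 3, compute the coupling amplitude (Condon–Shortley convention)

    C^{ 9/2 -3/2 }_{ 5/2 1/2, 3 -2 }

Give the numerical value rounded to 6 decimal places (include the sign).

+√(169/462) = +0.604815

j₁+j₂−J=1  J+j₁−j₂=4  J−j₁+j₂=5  j₁+j₂+J+1=11
(j₁±m₁, j₂±m₂, J±M) = (3,2,1,5,3,6)
P² = 345600/77
sum k=0..1:
  [0] +1/96 = 1/96
  [1] −1/720 = -1/720
S = 13/1440
C² = P²·S² = 169/462 ; C = +0.604815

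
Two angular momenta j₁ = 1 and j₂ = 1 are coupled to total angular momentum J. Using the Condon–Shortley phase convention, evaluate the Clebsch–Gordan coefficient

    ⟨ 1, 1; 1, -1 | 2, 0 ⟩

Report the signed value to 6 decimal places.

j₁+j₂−J=0  J+j₁−j₂=2  J−j₁+j₂=2  j₁+j₂+J+1=5
(j₁±m₁, j₂±m₂, J±M) = (2,0,0,2,2,2)
P² = 8/3
sum k=0..0:
  [0] +1/4 = 1/4
S = 1/4
C² = P²·S² = 1/6 ; C = +0.408248

+0.408248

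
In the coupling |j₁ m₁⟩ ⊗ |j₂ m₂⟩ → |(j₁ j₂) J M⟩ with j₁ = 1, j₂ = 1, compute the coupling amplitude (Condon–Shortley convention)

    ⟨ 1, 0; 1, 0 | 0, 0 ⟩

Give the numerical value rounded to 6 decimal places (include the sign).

j₁+j₂−J=2  J+j₁−j₂=0  J−j₁+j₂=0  j₁+j₂+J+1=3
(j₁±m₁, j₂±m₂, J±M) = (1,1,1,1,0,0)
P² = 1/3
sum k=1..1:
  [1] −1/1 = -1
S = -1
C² = P²·S² = 1/3 ; C = -0.577350

−√(1/3) = -0.577350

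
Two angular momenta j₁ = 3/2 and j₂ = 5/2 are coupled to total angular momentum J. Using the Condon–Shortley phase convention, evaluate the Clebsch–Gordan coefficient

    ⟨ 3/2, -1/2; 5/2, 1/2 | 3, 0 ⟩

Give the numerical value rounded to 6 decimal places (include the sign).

−√(1/5) ≈ -0.447214

triangle: 1!×2!×4!/8! = 48/40320
(j±m)!: 1!×2!×3!×2!×3!×3! = 864
prefactor² = (2J+1)×Δ×N² = 36/5
  k=0: +1/(0!×1!×2!×3!×0!×1!) = 1/12
  k=1: −1/(1!×0!×1!×2!×1!×2!) = -1/4
Σ = -1/6  ⇒  CG² = 36/5×(-1/6)² = 1/5
CG = −√(1/5) = -0.447214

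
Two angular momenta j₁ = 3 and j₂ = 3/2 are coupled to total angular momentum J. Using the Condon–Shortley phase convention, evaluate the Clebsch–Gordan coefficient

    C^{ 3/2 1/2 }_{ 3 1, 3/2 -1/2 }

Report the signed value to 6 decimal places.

j₁+j₂−J=3  J+j₁−j₂=3  J−j₁+j₂=0  j₁+j₂+J+1=7
(j₁±m₁, j₂±m₂, J±M) = (4,2,1,2,2,1)
P² = 192/35
sum k=1..1:
  [1] −1/4 = -1/4
S = -1/4
C² = P²·S² = 12/35 ; C = -0.585540

-0.585540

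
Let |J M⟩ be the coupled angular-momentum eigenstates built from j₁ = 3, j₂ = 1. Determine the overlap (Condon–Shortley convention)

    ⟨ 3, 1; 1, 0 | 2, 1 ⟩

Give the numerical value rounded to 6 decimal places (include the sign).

-0.617213

√[5·2!4!0!/7! · 4!2!1!1!3!1!] = √(96/7)
  +(−1)^1/∏(1,1,1,0,3,0)! = -1/6  (running -1/6)
⟨..|..⟩ = √(96/7)·(-1/6) = -0.617213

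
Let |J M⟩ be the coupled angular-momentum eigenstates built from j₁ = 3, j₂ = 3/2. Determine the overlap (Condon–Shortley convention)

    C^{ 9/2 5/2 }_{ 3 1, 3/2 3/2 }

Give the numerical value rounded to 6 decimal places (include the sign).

+√(5/12) = +0.645497

√[10·0!6!3!/10! · 4!2!3!0!7!2!] = √(34560)
  +(−1)^0/∏(0,0,2,3,4,0)! = 1/288  (running 1/288)
⟨..|..⟩ = √(34560)·(1/288) = +0.645497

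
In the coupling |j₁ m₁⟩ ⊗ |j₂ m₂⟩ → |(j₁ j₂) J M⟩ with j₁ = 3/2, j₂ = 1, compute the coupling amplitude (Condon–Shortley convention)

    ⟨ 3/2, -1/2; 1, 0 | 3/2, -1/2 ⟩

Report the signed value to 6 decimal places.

triangle: 1!×2!×1!/5! = 2/120
(j±m)!: 1!×2!×1!×1!×1!×2! = 4
prefactor² = (2J+1)×Δ×N² = 4/15
  k=0: +1/(0!×1!×2!×1!×0!×0!) = 1/2
  k=1: −1/(1!×0!×1!×0!×1!×1!) = -1
Σ = -1/2  ⇒  CG² = 4/15×(-1/2)² = 1/15
CG = −√(1/15) = -0.258199

-0.258199  (= −√(1/15))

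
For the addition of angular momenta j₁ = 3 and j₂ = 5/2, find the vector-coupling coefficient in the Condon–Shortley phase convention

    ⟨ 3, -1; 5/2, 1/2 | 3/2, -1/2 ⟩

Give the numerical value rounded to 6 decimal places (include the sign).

√[4·4!2!1!/8! · 2!4!3!2!1!2!] = √(192/35)
  +(−1)^2/∏(2,2,2,1,0,0)! = 1/8  (running 1/8)
  +(−1)^3/∏(3,1,1,0,1,1)! = -1/6  (running -1/24)
⟨..|..⟩ = √(192/35)·(-1/24) = -0.097590

−√(1/105) ≈ -0.097590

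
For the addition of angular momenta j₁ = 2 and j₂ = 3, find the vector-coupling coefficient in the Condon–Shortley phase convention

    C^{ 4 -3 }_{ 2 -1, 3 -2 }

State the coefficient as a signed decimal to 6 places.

j₁+j₂−J=1  J+j₁−j₂=3  J−j₁+j₂=5  j₁+j₂+J+1=10
(j₁±m₁, j₂±m₂, J±M) = (1,3,1,5,1,7)
P² = 6480
sum k=0..1:
  [0] +1/144 = 1/144
  [1] −1/240 = -1/240
S = 1/360
C² = P²·S² = 1/20 ; C = +0.223607

+√(1/20) ≈ +0.223607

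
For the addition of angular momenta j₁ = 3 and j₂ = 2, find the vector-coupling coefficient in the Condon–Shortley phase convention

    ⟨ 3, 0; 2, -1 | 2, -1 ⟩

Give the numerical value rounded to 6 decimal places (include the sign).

−√(2/7) = -0.534522

j₁+j₂−J=3  J+j₁−j₂=3  J−j₁+j₂=1  j₁+j₂+J+1=8
(j₁±m₁, j₂±m₂, J±M) = (3,3,1,3,1,3)
P² = 81/14
sum k=0..1:
  [0] +1/36 = 1/36
  [1] −1/4 = -1/4
S = -2/9
C² = P²·S² = 2/7 ; C = -0.534522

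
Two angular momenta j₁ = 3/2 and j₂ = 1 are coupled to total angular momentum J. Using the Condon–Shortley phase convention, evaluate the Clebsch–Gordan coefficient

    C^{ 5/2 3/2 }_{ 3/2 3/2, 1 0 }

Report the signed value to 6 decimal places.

+√(2/5) = +0.632456

j₁+j₂−J=0  J+j₁−j₂=3  J−j₁+j₂=2  j₁+j₂+J+1=6
(j₁±m₁, j₂±m₂, J±M) = (3,0,1,1,4,1)
P² = 72/5
sum k=0..0:
  [0] +1/6 = 1/6
S = 1/6
C² = P²·S² = 2/5 ; C = +0.632456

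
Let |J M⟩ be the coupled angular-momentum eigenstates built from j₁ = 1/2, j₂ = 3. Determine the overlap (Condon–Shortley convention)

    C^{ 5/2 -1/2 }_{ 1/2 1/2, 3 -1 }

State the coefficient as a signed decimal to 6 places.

+0.755929  (= +√(4/7))

√[6·1!0!5!/7! · 1!0!2!4!2!3!] = √(576/7)
  +(−1)^0/∏(0,1,0,2,0,3)! = 1/12  (running 1/12)
⟨..|..⟩ = √(576/7)·(1/12) = +0.755929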